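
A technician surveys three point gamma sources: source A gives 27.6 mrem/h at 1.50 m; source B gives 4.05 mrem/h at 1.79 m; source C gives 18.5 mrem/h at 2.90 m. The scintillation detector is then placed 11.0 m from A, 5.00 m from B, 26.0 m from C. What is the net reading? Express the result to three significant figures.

Each source contributes Iᵢ·(dᵢ/rᵢ)²; contributions add.
A: 27.6 × (1.50/11.0)² = 0.5132 mrem/h
B: 4.05 × (1.79/5.00)² = 0.5191 mrem/h
C: 18.5 × (2.90/26.0)² = 0.2302 mrem/h
Total = 0.5132 + 0.5191 + 0.2302 = 1.262 mrem/h.

1.26 mrem/h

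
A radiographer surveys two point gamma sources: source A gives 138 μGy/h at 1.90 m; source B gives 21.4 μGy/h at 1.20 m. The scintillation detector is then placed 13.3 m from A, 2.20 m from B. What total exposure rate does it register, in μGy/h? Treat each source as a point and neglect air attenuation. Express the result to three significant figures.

By superposition, sum each source's inverse-square contribution:
A: 138 × (1.90/13.3)² = 2.816 μGy/h
B: 21.4 × (1.20/2.20)² = 6.367 μGy/h
Total = 2.816 + 6.367 = 9.183 μGy/h.

9.18 μGy/h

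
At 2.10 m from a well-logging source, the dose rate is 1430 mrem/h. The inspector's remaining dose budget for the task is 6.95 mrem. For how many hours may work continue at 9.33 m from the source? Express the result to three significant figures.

0.0959 h

Intensity scales as (d₁/d₂)², so rate at 9.33 m:
1430 × (2.10/9.33)² = 1430 × 0.05066 = 72.44 mrem/h.
Stay time = 6.95 mrem ÷ 72.44 mrem/h = 0.09594 h.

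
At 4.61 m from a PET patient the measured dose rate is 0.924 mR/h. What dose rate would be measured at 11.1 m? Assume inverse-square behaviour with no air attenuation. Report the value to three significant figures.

0.159 mR/h

Using I₁d₁² = I₂d₂², scaling from 4.61 m to 11.1 m:
(4.61/11.1)² = 0.1725, so 0.924 × 0.1725 = 0.1594 mR/h.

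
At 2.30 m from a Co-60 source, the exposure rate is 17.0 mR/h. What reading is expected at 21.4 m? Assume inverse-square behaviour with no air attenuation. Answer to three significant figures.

0.196 mR/h

Using I₁d₁² = I₂d₂², the rate at 21.4 m is
17.0 × (2.30/21.4)² = 17.0 × 0.01155 = 0.1963 mR/h.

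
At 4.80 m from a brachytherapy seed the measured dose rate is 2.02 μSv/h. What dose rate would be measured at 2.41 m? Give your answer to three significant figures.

Using I₁d₁² = I₂d₂², scaling from 4.80 m to 2.41 m:
(4.80/2.41)² = 3.967, so 2.02 × 3.967 = 8.013 μSv/h.

8.01 μSv/h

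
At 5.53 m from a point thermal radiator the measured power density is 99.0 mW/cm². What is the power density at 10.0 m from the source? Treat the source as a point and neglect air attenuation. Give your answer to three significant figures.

Since intensity falls as 1/r², scaling from 5.53 m to 10.0 m:
99.0 × (5.53/10.0)² = 99.0 × 0.3058 = 30.27 mW/cm².

30.3 mW/cm²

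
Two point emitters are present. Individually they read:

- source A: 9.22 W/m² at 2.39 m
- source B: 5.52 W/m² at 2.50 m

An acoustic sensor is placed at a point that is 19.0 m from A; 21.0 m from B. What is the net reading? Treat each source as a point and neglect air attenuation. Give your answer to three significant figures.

Each source contributes Iᵢ·(dᵢ/rᵢ)²; contributions add.
A: 9.22 × (2.39/19.0)² = 0.1459 W/m²
B: 5.52 × (2.50/21.0)² = 0.07823 W/m²
Total = 0.1459 + 0.07823 = 0.2241 W/m².

0.224 W/m²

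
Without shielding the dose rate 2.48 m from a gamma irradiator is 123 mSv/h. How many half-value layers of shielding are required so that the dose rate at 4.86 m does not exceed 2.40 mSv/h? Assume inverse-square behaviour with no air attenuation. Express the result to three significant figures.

At 4.86 m, distance alone gives (2.48/4.86)² = 0.2604, so 123 × 0.2604 = 32.03 mSv/h.
Further attenuation needed: 32.03/2.40 = 13.35.
n = log₂(13.35) = 3.739 half-value layers.

3.74 half-value layers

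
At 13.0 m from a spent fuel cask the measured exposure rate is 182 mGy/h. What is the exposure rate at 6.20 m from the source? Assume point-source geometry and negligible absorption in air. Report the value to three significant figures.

Intensity scales as (d₁/d₂)², so scaling from 13.0 m to 6.20 m:
(13.0/6.20)² = 4.396, so 182 × 4.396 = 800.1 mGy/h.

800 mGy/h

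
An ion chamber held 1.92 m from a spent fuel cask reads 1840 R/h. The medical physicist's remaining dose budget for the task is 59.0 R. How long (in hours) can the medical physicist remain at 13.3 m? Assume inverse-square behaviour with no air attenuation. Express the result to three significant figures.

Since intensity falls as 1/r², rate at 13.3 m:
(1.92/13.3)² = 0.02084, so 1840 × 0.02084 = 38.35 R/h.
Stay time = 59.0 R ÷ 38.35 R/h = 1.538 h.

1.54 h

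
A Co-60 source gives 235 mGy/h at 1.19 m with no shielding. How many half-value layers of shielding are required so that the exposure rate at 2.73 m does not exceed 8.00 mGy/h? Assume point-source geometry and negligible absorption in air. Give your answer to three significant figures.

2.48 half-value layers

At 2.73 m, distance alone gives 235 × (1.19/2.73)² = 235 × 0.1900 = 44.65 mGy/h.
Further attenuation needed: 44.65/8.00 = 5.581.
n = log₂(5.581) = 2.481 half-value layers.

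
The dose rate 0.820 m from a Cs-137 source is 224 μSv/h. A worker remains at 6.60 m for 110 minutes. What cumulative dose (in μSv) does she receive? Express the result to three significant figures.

By the inverse-square law, rate at 6.60 m:
224 × (0.820/6.60)² = 224 × 0.01544 = 3.459 μSv/h.
Dose = rate × time = 3.459 μSv/h × 1.833 h = 6.340 μSv.

6.34 μSv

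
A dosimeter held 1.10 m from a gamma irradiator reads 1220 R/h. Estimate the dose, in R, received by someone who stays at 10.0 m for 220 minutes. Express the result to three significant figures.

Since intensity falls as 1/r², rate at 10.0 m:
(1.10/10.0)² = 0.01210, so 1220 × 0.01210 = 14.76 R/h.
Dose = rate × time = 14.76 R/h × 3.667 h = 54.12 R.

54.1 R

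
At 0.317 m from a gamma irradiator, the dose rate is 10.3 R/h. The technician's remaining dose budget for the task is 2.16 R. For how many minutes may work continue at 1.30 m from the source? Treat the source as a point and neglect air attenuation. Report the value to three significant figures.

212 min

Applying the 1/r² law, rate at 1.30 m:
(0.317/1.30)² = 0.05946, so 10.3 × 0.05946 = 0.6124 R/h.
Stay time = 2.16 R ÷ 0.6124 R/h = 3.527 h = 211.6 min.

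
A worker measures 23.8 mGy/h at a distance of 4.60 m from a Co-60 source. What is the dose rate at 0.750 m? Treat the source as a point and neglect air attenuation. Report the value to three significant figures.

895 mGy/h

By the inverse-square law, the rate at 0.750 m is
23.8 × (4.60/0.750)² = 23.8 × 37.62 = 895.4 mGy/h.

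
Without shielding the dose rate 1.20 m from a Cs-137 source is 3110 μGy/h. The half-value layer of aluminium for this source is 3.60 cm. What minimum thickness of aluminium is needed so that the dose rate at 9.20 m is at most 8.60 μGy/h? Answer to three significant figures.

At 9.20 m, distance alone gives (1.20/9.20)² = 0.01701, so 3110 × 0.01701 = 52.90 μGy/h.
Further attenuation needed: 52.90/8.60 = 6.151.
n = log₂(6.151) = 2.621 half-value layers.
Thickness = 2.621 × 3.60 cm = 9.436 cm.

9.44 cm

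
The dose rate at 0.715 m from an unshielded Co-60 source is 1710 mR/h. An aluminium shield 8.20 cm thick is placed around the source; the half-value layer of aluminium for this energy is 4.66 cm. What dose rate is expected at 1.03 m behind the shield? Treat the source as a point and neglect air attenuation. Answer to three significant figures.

243 mR/h

Distance alone: (0.715/1.03)² = 0.4819, so 1710 × 0.4819 = 824.0 mR/h.
Shield: 8.20/4.66 = 1.760 half-value layers → attenuation 2^(−1.760) = 0.2952.
Combined: 824.0 × 0.2952 = 243.2 mR/h.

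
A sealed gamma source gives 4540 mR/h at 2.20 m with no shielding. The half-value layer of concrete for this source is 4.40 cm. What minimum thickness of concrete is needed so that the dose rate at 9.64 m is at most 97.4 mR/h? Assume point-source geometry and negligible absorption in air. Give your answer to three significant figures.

5.63 cm

At 9.64 m, distance alone gives 4540 × (2.20/9.64)² = 4540 × 0.05208 = 236.4 mR/h.
Further attenuation needed: 236.4/97.4 = 2.427.
n = log₂(2.427) = 1.279 half-value layers.
Thickness = 1.279 × 4.40 cm = 5.628 cm.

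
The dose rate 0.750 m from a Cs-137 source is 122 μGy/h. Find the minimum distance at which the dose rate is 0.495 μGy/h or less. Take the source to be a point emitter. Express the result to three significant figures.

11.8 m

By the inverse-square law, d₂ = d₁·√(I₁/I₂).
I₁/I₂ = 122/0.495 = 246.5, so d₂ = 0.750 × √246.5 = 11.78 m.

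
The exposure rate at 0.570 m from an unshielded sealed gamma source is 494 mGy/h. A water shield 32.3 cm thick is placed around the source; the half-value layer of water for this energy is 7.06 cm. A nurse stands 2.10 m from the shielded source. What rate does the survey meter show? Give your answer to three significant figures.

1.53 mGy/h

Distance alone: (0.570/2.10)² = 0.07367, so 494 × 0.07367 = 36.39 mGy/h.
Shield: 32.3/7.06 = 4.575 half-value layers → attenuation 2^(−4.575) = 0.04196.
Combined: 36.39 × 0.04196 = 1.527 mGy/h.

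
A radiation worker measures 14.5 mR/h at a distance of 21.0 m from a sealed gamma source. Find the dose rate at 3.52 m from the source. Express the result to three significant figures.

Intensity scales as (d₁/d₂)², so the rate at 3.52 m is
14.5 × (21.0/3.52)² = 14.5 × 35.59 = 516.1 mR/h.

516 mR/h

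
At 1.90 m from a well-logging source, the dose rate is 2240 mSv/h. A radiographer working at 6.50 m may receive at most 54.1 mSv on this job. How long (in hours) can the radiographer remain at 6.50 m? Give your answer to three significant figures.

0.283 h

Using I₁d₁² = I₂d₂², rate at 6.50 m:
(1.90/6.50)² = 0.08544, so 2240 × 0.08544 = 191.4 mSv/h.
Stay time = 54.1 mSv ÷ 191.4 mSv/h = 0.2827 h.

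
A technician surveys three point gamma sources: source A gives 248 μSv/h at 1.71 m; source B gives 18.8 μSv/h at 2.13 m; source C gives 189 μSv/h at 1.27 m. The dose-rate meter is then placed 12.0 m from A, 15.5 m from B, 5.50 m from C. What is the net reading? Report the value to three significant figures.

By superposition, sum each source's inverse-square contribution:
A: 248 × (1.71/12.0)² = 5.036 μSv/h
B: 18.8 × (2.13/15.5)² = 0.3550 μSv/h
C: 189 × (1.27/5.50)² = 10.08 μSv/h
Total = 5.036 + 0.3550 + 10.08 = 15.47 μSv/h.

15.5 μSv/h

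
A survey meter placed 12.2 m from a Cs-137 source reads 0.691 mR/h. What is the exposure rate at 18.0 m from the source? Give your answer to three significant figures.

Intensity scales as (d₁/d₂)², so scaling from 12.2 m to 18.0 m:
(12.2/18.0)² = 0.4594, so 0.691 × 0.4594 = 0.3174 mR/h.

0.317 mR/h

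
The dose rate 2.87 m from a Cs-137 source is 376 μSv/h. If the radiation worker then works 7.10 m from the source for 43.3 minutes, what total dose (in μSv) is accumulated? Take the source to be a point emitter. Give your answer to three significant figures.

Since intensity falls as 1/r², rate at 7.10 m:
(2.87/7.10)² = 0.1634, so 376 × 0.1634 = 61.44 μSv/h.
Dose = rate × time = 61.44 μSv/h × 0.7217 h = 44.34 μSv.

44.3 μSv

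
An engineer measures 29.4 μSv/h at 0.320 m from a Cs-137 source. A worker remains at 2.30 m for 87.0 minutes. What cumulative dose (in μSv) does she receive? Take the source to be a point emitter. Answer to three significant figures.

0.825 μSv

Using I₁d₁² = I₂d₂², rate at 2.30 m:
(0.320/2.30)² = 0.01936, so 29.4 × 0.01936 = 0.5692 μSv/h.
Dose = rate × time = 0.5692 μSv/h × 1.450 h = 0.8253 μSv.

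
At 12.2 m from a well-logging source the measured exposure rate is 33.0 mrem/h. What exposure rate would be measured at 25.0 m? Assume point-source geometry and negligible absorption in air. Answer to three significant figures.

7.86 mrem/h

Using I₁d₁² = I₂d₂², scaling from 12.2 m to 25.0 m:
33.0 × (12.2/25.0)² = 33.0 × 0.2381 = 7.857 mrem/h.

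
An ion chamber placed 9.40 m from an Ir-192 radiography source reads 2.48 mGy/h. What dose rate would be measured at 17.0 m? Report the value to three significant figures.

0.758 mGy/h

Using I₁d₁² = I₂d₂², scaling from 9.40 m to 17.0 m:
(9.40/17.0)² = 0.3057, so 2.48 × 0.3057 = 0.7581 mGy/h.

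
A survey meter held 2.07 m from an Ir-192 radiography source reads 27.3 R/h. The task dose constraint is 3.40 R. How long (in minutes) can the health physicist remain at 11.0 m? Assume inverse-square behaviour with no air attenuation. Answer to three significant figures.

211 min

Applying the 1/r² law, rate at 11.0 m:
27.3 × (2.07/11.0)² = 27.3 × 0.03541 = 0.9667 R/h.
Stay time = 3.40 R ÷ 0.9667 R/h = 3.517 h = 211.0 min.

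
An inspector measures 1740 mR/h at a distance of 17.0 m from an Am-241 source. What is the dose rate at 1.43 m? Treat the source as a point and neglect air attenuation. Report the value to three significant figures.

246000 mR/h

By the inverse-square law, the rate at 1.43 m is
(17.0/1.43)² = 141.3, so 1740 × 141.3 = 245900 mR/h.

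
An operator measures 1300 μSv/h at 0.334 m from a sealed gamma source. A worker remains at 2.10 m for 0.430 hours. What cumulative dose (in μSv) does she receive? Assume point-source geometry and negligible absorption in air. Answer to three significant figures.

Intensity scales as (d₁/d₂)², so rate at 2.10 m:
(0.334/2.10)² = 0.02530, so 1300 × 0.02530 = 32.89 μSv/h.
Dose = rate × time = 32.89 μSv/h × 0.4300 h = 14.14 μSv.

14.1 μSv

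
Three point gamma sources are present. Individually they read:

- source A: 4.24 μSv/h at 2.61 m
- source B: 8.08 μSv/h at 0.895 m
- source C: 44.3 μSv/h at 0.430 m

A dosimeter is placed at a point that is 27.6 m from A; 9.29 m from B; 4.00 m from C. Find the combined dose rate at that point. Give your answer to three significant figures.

Each source contributes Iᵢ·(dᵢ/rᵢ)²; contributions add.
A: 4.24 × (2.61/27.6)² = 0.03792 μSv/h
B: 8.08 × (0.895/9.29)² = 0.07499 μSv/h
C: 44.3 × (0.430/4.00)² = 0.5119 μSv/h
Total = 0.03792 + 0.07499 + 0.5119 = 0.6248 μSv/h.

0.625 μSv/h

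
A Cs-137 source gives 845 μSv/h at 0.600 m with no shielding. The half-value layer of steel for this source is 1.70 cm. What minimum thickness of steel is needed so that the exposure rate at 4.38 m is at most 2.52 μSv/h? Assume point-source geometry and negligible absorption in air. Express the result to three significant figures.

At 4.38 m, distance alone gives (0.600/4.38)² = 0.01877, so 845 × 0.01877 = 15.86 μSv/h.
Further attenuation needed: 15.86/2.52 = 6.294.
n = log₂(6.294) = 2.654 half-value layers.
Thickness = 2.654 × 1.70 cm = 4.512 cm.

4.51 cm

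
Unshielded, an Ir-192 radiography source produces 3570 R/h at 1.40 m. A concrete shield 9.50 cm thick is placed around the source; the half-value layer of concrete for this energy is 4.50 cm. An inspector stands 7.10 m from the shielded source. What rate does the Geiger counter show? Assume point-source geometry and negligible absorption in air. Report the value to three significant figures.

Distance alone: (1.40/7.10)² = 0.03888, so 3570 × 0.03888 = 138.8 R/h.
Shield: 9.50/4.50 = 2.111 half-value layers → attenuation 2^(−2.111) = 0.2315.
Combined: 138.8 × 0.2315 = 32.13 R/h.

32.1 R/h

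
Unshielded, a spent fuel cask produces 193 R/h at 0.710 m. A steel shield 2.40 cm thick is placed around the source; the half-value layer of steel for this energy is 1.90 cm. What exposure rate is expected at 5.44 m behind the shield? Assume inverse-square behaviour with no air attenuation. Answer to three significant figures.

1.37 R/h

Distance alone: (0.710/5.44)² = 0.01703, so 193 × 0.01703 = 3.287 R/h.
Shield: 2.40/1.90 = 1.263 half-value layers → attenuation 2^(−1.263) = 0.4167.
Combined: 3.287 × 0.4167 = 1.370 R/h.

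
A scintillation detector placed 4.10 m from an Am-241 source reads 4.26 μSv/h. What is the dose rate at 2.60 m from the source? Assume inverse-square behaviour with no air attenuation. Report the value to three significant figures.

10.6 μSv/h

Intensity scales as (d₁/d₂)², so scaling from 4.10 m to 2.60 m:
(4.10/2.60)² = 2.487, so 4.26 × 2.487 = 10.59 μSv/h.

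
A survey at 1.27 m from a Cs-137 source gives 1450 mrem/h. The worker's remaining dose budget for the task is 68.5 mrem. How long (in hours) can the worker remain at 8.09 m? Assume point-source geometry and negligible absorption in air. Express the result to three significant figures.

Intensity scales as (d₁/d₂)², so rate at 8.09 m:
(1.27/8.09)² = 0.02464, so 1450 × 0.02464 = 35.73 mrem/h.
Stay time = 68.5 mrem ÷ 35.73 mrem/h = 1.917 h.

1.92 h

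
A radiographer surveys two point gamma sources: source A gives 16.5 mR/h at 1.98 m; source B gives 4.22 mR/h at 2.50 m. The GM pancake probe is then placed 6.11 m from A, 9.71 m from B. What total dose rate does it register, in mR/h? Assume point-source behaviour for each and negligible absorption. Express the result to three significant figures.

Each source contributes Iᵢ·(dᵢ/rᵢ)²; contributions add.
A: 16.5 × (1.98/6.11)² = 1.733 mR/h
B: 4.22 × (2.50/9.71)² = 0.2797 mR/h
Total = 1.733 + 0.2797 = 2.013 mR/h.

2.01 mR/h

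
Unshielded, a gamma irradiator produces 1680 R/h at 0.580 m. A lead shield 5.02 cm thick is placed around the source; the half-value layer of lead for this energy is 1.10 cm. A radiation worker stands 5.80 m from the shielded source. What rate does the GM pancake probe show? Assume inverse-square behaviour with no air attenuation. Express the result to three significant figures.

Distance alone: 1680 × (0.580/5.80)² = 1680 × 0.01000 = 16.80 R/h.
Shield: 5.02/1.10 = 4.564 half-value layers → attenuation 2^(−4.564) = 0.04228.
Combined: 16.80 × 0.04228 = 0.7103 R/h.

0.710 R/h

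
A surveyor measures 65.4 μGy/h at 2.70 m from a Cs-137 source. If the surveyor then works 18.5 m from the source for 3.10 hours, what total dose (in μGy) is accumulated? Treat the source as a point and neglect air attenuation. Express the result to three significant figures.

4.32 μGy

By the inverse-square law, rate at 18.5 m:
(2.70/18.5)² = 0.02130, so 65.4 × 0.02130 = 1.393 μGy/h.
Dose = rate × time = 1.393 μGy/h × 3.100 h = 4.318 μGy.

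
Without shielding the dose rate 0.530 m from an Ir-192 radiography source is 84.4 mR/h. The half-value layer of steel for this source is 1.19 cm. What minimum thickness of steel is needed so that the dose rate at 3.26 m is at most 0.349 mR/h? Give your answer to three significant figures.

At 3.26 m, distance alone gives 84.4 × (0.530/3.26)² = 84.4 × 0.02643 = 2.231 mR/h.
Further attenuation needed: 2.231/0.349 = 6.393.
n = log₂(6.393) = 2.676 half-value layers.
Thickness = 2.676 × 1.19 cm = 3.184 cm.

3.18 cm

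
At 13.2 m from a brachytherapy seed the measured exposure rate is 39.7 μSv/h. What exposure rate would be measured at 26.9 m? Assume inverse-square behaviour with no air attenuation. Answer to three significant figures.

9.56 μSv/h

Intensity scales as (d₁/d₂)², so scaling from 13.2 m to 26.9 m:
39.7 × (13.2/26.9)² = 39.7 × 0.2408 = 9.560 μSv/h.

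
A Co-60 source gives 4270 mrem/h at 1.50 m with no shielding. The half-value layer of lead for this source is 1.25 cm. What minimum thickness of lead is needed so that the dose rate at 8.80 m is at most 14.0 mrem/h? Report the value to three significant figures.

3.93 cm

At 8.80 m, distance alone gives (1.50/8.80)² = 0.02905, so 4270 × 0.02905 = 124.0 mrem/h.
Further attenuation needed: 124.0/14.0 = 8.857.
n = log₂(8.857) = 3.147 half-value layers.
Thickness = 3.147 × 1.25 cm = 3.934 cm.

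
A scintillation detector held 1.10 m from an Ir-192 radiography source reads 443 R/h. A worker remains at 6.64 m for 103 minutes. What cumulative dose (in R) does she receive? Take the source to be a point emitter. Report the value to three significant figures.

20.9 R

Applying the 1/r² law, rate at 6.64 m:
443 × (1.10/6.64)² = 443 × 0.02744 = 12.16 R/h.
Dose = rate × time = 12.16 R/h × 1.717 h = 20.88 R.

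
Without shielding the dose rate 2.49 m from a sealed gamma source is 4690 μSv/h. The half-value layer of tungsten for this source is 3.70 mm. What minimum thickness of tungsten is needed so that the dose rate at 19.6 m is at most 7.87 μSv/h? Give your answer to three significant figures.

12.1 mm

At 19.6 m, distance alone gives (2.49/19.6)² = 0.01614, so 4690 × 0.01614 = 75.70 μSv/h.
Further attenuation needed: 75.70/7.87 = 9.619.
n = log₂(9.619) = 3.266 half-value layers.
Thickness = 3.266 × 3.70 mm = 12.08 mm.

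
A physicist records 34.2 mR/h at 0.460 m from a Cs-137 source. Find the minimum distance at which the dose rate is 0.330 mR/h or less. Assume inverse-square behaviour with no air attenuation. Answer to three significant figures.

By the inverse-square law, d₂ = d₁·√(I₁/I₂).
I₁/I₂ = 34.2/0.330 = 103.6, so d₂ = 0.460 × √103.6 = 4.682 m.

4.68 m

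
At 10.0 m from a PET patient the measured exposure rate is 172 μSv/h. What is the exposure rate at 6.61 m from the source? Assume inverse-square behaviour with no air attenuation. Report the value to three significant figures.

Intensity scales as (d₁/d₂)², so scaling from 10.0 m to 6.61 m:
(10.0/6.61)² = 2.289, so 172 × 2.289 = 393.7 μSv/h.

394 μSv/h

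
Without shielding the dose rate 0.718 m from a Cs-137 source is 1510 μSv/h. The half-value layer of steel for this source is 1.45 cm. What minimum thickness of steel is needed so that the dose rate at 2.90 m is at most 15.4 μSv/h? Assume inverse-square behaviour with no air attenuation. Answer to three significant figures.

At 2.90 m, distance alone gives 1510 × (0.718/2.90)² = 1510 × 0.06130 = 92.56 μSv/h.
Further attenuation needed: 92.56/15.4 = 6.010.
n = log₂(6.010) = 2.587 half-value layers.
Thickness = 2.587 × 1.45 cm = 3.751 cm.

3.75 cm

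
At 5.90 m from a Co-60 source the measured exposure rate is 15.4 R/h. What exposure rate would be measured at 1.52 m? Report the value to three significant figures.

232 R/h

Since intensity falls as 1/r², scaling from 5.90 m to 1.52 m:
15.4 × (5.90/1.52)² = 15.4 × 15.07 = 232.1 R/h.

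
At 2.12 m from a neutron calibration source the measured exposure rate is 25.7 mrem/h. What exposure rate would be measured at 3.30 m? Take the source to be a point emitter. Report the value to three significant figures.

10.6 mrem/h

By the inverse-square law, scaling from 2.12 m to 3.30 m:
25.7 × (2.12/3.30)² = 25.7 × 0.4127 = 10.61 mrem/h.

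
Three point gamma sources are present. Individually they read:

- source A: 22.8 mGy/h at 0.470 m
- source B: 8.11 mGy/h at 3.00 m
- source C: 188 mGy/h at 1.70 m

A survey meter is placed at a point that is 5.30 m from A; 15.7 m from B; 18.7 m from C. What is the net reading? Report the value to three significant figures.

Each source contributes Iᵢ·(dᵢ/rᵢ)²; contributions add.
A: 22.8 × (0.470/5.30)² = 0.1793 mGy/h
B: 8.11 × (3.00/15.7)² = 0.2961 mGy/h
C: 188 × (1.70/18.7)² = 1.554 mGy/h
Total = 0.1793 + 0.2961 + 1.554 = 2.029 mGy/h.

2.03 mGy/h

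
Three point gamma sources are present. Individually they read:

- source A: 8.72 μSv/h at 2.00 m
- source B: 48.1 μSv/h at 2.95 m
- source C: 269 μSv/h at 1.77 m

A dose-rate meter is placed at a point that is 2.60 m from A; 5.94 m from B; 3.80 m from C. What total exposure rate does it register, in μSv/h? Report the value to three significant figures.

75.4 μSv/h

By superposition, sum each source's inverse-square contribution:
A: 8.72 × (2.00/2.60)² = 5.160 μSv/h
B: 48.1 × (2.95/5.94)² = 11.86 μSv/h
C: 269 × (1.77/3.80)² = 58.36 μSv/h
Total = 5.160 + 11.86 + 58.36 = 75.38 μSv/h.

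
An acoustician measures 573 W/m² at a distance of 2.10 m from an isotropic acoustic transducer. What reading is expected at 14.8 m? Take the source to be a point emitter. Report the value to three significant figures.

11.5 W/m²

Using I₁d₁² = I₂d₂², the rate at 14.8 m is
(2.10/14.8)² = 0.02013, so 573 × 0.02013 = 11.53 W/m².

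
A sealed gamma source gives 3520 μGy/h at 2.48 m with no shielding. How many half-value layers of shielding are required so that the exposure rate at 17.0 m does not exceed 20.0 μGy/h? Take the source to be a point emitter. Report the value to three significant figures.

1.91 half-value layers

At 17.0 m, distance alone gives (2.48/17.0)² = 0.02128, so 3520 × 0.02128 = 74.91 μGy/h.
Further attenuation needed: 74.91/20.0 = 3.745.
n = log₂(3.745) = 1.905 half-value layers.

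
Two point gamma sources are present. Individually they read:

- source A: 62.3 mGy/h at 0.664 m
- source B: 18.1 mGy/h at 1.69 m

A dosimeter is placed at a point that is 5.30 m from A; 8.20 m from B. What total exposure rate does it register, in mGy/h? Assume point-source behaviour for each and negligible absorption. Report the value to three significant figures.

1.75 mGy/h

Each source contributes Iᵢ·(dᵢ/rᵢ)²; contributions add.
A: 62.3 × (0.664/5.30)² = 0.9779 mGy/h
B: 18.1 × (1.69/8.20)² = 0.7688 mGy/h
Total = 0.9779 + 0.7688 = 1.747 mGy/h.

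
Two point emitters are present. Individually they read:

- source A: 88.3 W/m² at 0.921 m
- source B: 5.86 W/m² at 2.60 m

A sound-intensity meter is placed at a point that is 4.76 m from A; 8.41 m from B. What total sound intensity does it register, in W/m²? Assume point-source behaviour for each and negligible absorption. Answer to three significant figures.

Each source contributes Iᵢ·(dᵢ/rᵢ)²; contributions add.
A: 88.3 × (0.921/4.76)² = 3.306 W/m²
B: 5.86 × (2.60/8.41)² = 0.5601 W/m²
Total = 3.306 + 0.5601 = 3.866 W/m².

3.87 W/m²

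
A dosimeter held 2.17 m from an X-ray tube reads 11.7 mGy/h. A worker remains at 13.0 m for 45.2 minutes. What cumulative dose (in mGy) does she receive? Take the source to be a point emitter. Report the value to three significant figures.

0.246 mGy

Applying the 1/r² law, rate at 13.0 m:
11.7 × (2.17/13.0)² = 11.7 × 0.02786 = 0.3260 mGy/h.
Dose = rate × time = 0.3260 mGy/h × 0.7533 h = 0.2456 mGy.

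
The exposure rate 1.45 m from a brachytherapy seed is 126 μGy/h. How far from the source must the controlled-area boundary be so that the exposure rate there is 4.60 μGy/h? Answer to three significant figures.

7.59 m

By the inverse-square law, d₂ = d₁·√(I₁/I₂).
I₁/I₂ = 126/4.60 = 27.39, so d₂ = 1.45 × √27.39 = 7.589 m.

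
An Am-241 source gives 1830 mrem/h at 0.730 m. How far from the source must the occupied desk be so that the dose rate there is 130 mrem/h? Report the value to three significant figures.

2.74 m

Using I₁d₁² = I₂d₂², d₂ = d₁·√(I₁/I₂).
I₁/I₂ = 1830/130 = 14.08, so d₂ = 0.730 × √14.08 = 2.739 m.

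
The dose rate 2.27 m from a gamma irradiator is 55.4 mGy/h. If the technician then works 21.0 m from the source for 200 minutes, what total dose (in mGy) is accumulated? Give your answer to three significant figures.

By the inverse-square law, rate at 21.0 m:
(2.27/21.0)² = 0.01168, so 55.4 × 0.01168 = 0.6471 mGy/h.
Dose = rate × time = 0.6471 mGy/h × 3.333 h = 2.157 mGy.

2.16 mGy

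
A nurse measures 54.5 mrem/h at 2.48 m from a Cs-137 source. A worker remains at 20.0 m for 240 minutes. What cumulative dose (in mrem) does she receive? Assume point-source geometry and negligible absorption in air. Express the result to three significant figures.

Intensity scales as (d₁/d₂)², so rate at 20.0 m:
54.5 × (2.48/20.0)² = 54.5 × 0.01538 = 0.8382 mrem/h.
Dose = rate × time = 0.8382 mrem/h × 4.000 h = 3.353 mrem.

3.35 mrem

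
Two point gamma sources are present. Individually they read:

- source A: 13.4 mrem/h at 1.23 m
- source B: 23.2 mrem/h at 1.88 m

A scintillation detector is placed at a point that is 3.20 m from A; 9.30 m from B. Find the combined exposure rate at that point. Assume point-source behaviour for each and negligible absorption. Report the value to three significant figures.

2.93 mrem/h

Each source contributes Iᵢ·(dᵢ/rᵢ)²; contributions add.
A: 13.4 × (1.23/3.20)² = 1.980 mrem/h
B: 23.2 × (1.88/9.30)² = 0.9481 mrem/h
Total = 1.980 + 0.9481 = 2.928 mrem/h.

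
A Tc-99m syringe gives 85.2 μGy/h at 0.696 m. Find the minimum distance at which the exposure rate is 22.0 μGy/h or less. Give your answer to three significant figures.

Applying the 1/r² law, d₂ = d₁·√(I₁/I₂).
I₁/I₂ = 85.2/22.0 = 3.873, so d₂ = 0.696 × √3.873 = 1.370 m.

1.37 m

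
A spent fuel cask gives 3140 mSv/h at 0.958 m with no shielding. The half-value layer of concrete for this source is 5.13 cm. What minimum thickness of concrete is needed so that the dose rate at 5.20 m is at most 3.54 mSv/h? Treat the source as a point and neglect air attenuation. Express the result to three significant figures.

25.2 cm

At 5.20 m, distance alone gives 3140 × (0.958/5.20)² = 3140 × 0.03394 = 106.6 mSv/h.
Further attenuation needed: 106.6/3.54 = 30.11.
n = log₂(30.11) = 4.912 half-value layers.
Thickness = 4.912 × 5.13 cm = 25.20 cm.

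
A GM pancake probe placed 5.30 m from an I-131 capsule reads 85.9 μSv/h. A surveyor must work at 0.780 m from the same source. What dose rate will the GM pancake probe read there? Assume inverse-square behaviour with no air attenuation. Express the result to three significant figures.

3970 μSv/h

By the inverse-square law, scaling from 5.30 m to 0.780 m:
85.9 × (5.30/0.780)² = 85.9 × 46.17 = 3966 μSv/h.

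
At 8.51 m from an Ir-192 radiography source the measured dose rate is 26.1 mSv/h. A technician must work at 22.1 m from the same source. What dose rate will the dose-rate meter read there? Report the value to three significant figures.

3.87 mSv/h

By the inverse-square law, scaling from 8.51 m to 22.1 m:
26.1 × (8.51/22.1)² = 26.1 × 0.1483 = 3.871 mSv/h.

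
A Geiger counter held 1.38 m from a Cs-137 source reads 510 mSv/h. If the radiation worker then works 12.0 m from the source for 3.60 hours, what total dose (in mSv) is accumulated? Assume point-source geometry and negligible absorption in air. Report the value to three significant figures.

Applying the 1/r² law, rate at 12.0 m:
(1.38/12.0)² = 0.01322, so 510 × 0.01322 = 6.742 mSv/h.
Dose = rate × time = 6.742 mSv/h × 3.600 h = 24.27 mSv.

24.3 mSv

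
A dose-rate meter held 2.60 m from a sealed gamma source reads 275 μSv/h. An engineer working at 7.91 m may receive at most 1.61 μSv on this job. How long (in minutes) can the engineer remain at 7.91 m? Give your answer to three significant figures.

3.25 min

Applying the 1/r² law, rate at 7.91 m:
275 × (2.60/7.91)² = 275 × 0.1080 = 29.70 μSv/h.
Stay time = 1.61 μSv ÷ 29.70 μSv/h = 0.05421 h = 3.253 min.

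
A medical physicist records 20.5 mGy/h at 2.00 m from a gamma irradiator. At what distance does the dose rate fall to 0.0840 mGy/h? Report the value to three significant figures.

31.2 m

Applying the 1/r² law, d₂ = d₁·√(I₁/I₂).
I₁/I₂ = 20.5/0.0840 = 244.0, so d₂ = 2.00 × √244.0 = 31.24 m.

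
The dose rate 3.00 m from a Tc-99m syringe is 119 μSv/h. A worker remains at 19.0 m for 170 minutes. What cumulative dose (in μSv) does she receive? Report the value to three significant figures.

Since intensity falls as 1/r², rate at 19.0 m:
119 × (3.00/19.0)² = 119 × 0.02493 = 2.967 μSv/h.
Dose = rate × time = 2.967 μSv/h × 2.833 h = 8.406 μSv.

8.41 μSv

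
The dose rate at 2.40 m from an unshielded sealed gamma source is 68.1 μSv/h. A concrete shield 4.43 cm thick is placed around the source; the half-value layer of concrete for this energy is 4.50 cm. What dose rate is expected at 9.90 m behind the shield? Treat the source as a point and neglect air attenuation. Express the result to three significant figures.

Distance alone: 68.1 × (2.40/9.90)² = 68.1 × 0.05877 = 4.002 μSv/h.
Shield: 4.43/4.50 = 0.9844 half-value layers → attenuation 2^(−0.9844) = 0.5054.
Combined: 4.002 × 0.5054 = 2.023 μSv/h.

2.02 μSv/h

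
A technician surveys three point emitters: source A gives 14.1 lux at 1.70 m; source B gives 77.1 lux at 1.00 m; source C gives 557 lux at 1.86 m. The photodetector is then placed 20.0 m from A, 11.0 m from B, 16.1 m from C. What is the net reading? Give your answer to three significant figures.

8.17 lux

By superposition, sum each source's inverse-square contribution:
A: 14.1 × (1.70/20.0)² = 0.1019 lux
B: 77.1 × (1.00/11.0)² = 0.6372 lux
C: 557 × (1.86/16.1)² = 7.434 lux
Total = 0.1019 + 0.6372 + 7.434 = 8.173 lux.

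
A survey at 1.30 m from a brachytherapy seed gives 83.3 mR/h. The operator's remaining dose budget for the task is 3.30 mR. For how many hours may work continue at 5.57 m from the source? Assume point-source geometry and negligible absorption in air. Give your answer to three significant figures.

0.727 h

Applying the 1/r² law, rate at 5.57 m:
(1.30/5.57)² = 0.05447, so 83.3 × 0.05447 = 4.537 mR/h.
Stay time = 3.30 mR ÷ 4.537 mR/h = 0.7274 h.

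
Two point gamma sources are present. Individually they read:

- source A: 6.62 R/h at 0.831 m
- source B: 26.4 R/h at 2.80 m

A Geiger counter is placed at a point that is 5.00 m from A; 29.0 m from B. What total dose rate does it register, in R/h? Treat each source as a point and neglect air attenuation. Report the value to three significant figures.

0.429 R/h

Each source contributes Iᵢ·(dᵢ/rᵢ)²; contributions add.
A: 6.62 × (0.831/5.00)² = 0.1829 R/h
B: 26.4 × (2.80/29.0)² = 0.2461 R/h
Total = 0.1829 + 0.2461 = 0.4290 R/h.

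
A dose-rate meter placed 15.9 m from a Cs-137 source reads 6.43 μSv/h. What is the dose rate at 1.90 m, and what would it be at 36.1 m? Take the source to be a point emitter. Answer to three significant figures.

450 μSv/h; 1.25 μSv/h

By the inverse-square law,
At 1.90 m: 6.43 × (15.9/1.90)² = 6.43 × 70.03 = 450.3 μSv/h
At 36.1 m: (1.90/36.1)² = 0.002770, so 450.3 × 0.002770 = 1.247 μSv/h.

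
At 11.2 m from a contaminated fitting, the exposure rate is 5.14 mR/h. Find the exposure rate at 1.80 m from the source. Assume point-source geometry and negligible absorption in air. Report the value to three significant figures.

Since intensity falls as 1/r², the rate at 1.80 m is
5.14 × (11.2/1.80)² = 5.14 × 38.72 = 199.0 mR/h.

199 mR/h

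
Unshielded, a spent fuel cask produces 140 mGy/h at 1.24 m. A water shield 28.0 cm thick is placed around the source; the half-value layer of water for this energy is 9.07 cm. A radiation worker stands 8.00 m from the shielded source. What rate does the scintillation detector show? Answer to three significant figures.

0.396 mGy/h

Distance alone: (1.24/8.00)² = 0.02403, so 140 × 0.02403 = 3.364 mGy/h.
Shield: 28.0/9.07 = 3.087 half-value layers → attenuation 2^(−3.087) = 0.1177.
Combined: 3.364 × 0.1177 = 0.3959 mGy/h.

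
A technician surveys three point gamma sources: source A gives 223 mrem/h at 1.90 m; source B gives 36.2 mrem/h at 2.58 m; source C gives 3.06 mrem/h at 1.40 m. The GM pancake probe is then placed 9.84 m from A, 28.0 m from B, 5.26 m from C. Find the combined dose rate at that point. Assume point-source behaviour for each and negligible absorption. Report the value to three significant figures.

Each source contributes Iᵢ·(dᵢ/rᵢ)²; contributions add.
A: 223 × (1.90/9.84)² = 8.314 mrem/h
B: 36.2 × (2.58/28.0)² = 0.3073 mrem/h
C: 3.06 × (1.40/5.26)² = 0.2168 mrem/h
Total = 8.314 + 0.3073 + 0.2168 = 8.838 mrem/h.

8.84 mrem/h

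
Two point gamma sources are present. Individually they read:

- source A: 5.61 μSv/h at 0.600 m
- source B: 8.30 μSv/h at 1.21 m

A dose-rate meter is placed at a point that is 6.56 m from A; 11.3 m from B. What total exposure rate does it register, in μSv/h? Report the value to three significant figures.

0.142 μSv/h

Each source contributes Iᵢ·(dᵢ/rᵢ)²; contributions add.
A: 5.61 × (0.600/6.56)² = 0.04693 μSv/h
B: 8.30 × (1.21/11.3)² = 0.09517 μSv/h
Total = 0.04693 + 0.09517 = 0.1421 μSv/h.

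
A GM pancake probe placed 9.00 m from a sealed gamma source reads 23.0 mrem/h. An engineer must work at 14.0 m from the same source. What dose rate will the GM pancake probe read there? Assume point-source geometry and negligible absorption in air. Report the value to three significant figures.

9.51 mrem/h

By the inverse-square law, scaling from 9.00 m to 14.0 m:
23.0 × (9.00/14.0)² = 23.0 × 0.4133 = 9.506 mrem/h.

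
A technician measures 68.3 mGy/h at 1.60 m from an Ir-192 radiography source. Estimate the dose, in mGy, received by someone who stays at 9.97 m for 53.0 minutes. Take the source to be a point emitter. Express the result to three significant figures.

Using I₁d₁² = I₂d₂², rate at 9.97 m:
68.3 × (1.60/9.97)² = 68.3 × 0.02575 = 1.759 mGy/h.
Dose = rate × time = 1.759 mGy/h × 0.8833 h = 1.554 mGy.

1.55 mGy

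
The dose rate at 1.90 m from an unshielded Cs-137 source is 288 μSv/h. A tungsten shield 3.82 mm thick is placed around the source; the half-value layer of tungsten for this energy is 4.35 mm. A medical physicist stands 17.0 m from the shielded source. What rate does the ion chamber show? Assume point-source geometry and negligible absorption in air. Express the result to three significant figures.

1.96 μSv/h

Distance alone: 288 × (1.90/17.0)² = 288 × 0.01249 = 3.597 μSv/h.
Shield: 3.82/4.35 = 0.8782 half-value layers → attenuation 2^(−0.8782) = 0.5440.
Combined: 3.597 × 0.5440 = 1.957 μSv/h.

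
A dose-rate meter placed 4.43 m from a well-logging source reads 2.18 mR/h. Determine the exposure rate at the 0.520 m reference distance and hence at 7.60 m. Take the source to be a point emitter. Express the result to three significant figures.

158 mR/h; 0.741 mR/h

Since intensity falls as 1/r²,
At 0.520 m: (4.43/0.520)² = 72.58, so 2.18 × 72.58 = 158.2 mR/h
At 7.60 m: (0.520/7.60)² = 0.004681, so 158.2 × 0.004681 = 0.7405 mR/h.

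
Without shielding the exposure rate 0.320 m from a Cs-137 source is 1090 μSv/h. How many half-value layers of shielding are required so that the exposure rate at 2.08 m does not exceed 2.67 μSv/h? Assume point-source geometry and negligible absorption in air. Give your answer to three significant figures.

At 2.08 m, distance alone gives (0.320/2.08)² = 0.02367, so 1090 × 0.02367 = 25.80 μSv/h.
Further attenuation needed: 25.80/2.67 = 9.663.
n = log₂(9.663) = 3.272 half-value layers.

3.27 half-value layers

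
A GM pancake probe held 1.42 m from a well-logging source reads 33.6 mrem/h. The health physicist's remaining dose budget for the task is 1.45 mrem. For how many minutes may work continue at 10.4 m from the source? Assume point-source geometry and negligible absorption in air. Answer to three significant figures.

Applying the 1/r² law, rate at 10.4 m:
33.6 × (1.42/10.4)² = 33.6 × 0.01864 = 0.6263 mrem/h.
Stay time = 1.45 mrem ÷ 0.6263 mrem/h = 2.315 h = 138.9 min.

139 min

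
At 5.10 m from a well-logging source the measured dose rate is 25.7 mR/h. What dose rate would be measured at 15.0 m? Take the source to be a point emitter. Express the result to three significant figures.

2.97 mR/h

Applying the 1/r² law, scaling from 5.10 m to 15.0 m:
(5.10/15.0)² = 0.1156, so 25.7 × 0.1156 = 2.971 mR/h.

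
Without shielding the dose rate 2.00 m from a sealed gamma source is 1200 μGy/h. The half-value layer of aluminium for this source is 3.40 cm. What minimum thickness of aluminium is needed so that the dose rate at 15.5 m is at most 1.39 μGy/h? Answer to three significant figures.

At 15.5 m, distance alone gives (2.00/15.5)² = 0.01665, so 1200 × 0.01665 = 19.98 μGy/h.
Further attenuation needed: 19.98/1.39 = 14.37.
n = log₂(14.37) = 3.845 half-value layers.
Thickness = 3.845 × 3.40 cm = 13.07 cm.

13.1 cm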